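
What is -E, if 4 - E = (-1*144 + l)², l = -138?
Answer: 79520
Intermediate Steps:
E = -79520 (E = 4 - (-1*144 - 138)² = 4 - (-144 - 138)² = 4 - 1*(-282)² = 4 - 1*79524 = 4 - 79524 = -79520)
-E = -1*(-79520) = 79520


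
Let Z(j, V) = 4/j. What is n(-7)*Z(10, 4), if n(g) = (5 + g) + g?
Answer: -18/5 ≈ -3.6000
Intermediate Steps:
n(g) = 5 + 2*g
n(-7)*Z(10, 4) = (5 + 2*(-7))*(4/10) = (5 - 14)*(4*(⅒)) = -9*⅖ = -18/5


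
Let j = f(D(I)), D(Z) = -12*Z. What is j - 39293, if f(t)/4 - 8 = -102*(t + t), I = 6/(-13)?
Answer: -569145/13 ≈ -43780.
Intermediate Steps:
I = -6/13 (I = 6*(-1/13) = -6/13 ≈ -0.46154)
f(t) = 32 - 816*t (f(t) = 32 + 4*(-102*(t + t)) = 32 + 4*(-204*t) = 32 - 816*t)
j = -58336/13 (j = 32 - (-9792)*(-6)/13 = 32 - 816*72/13 = 32 - 58752/13 = -58336/13 ≈ -4487.4)
j - 39293 = -58336/13 - 39293 = -569145/13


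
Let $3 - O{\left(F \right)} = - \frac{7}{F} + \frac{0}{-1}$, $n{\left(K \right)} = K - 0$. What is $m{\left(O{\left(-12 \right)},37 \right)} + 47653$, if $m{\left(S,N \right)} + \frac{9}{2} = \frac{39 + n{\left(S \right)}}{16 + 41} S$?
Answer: $\frac{391113301}{8208} \approx 47650.0$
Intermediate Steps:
$n{\left(K \right)} = K$ ($n{\left(K \right)} = K + 0 = K$)
$O{\left(F \right)} = 3 + \frac{7}{F}$ ($O{\left(F \right)} = 3 - \left(- \frac{7}{F} + \frac{0}{-1}\right) = 3 - \left(- \frac{7}{F} + 0 \left(-1\right)\right) = 3 - \left(- \frac{7}{F} + 0\right) = 3 - - \frac{7}{F} = 3 + \frac{7}{F}$)
$m{\left(S,N \right)} = - \frac{9}{2} + S \left(\frac{13}{19} + \frac{S}{57}\right)$ ($m{\left(S,N \right)} = - \frac{9}{2} + \frac{39 + S}{16 + 41} S = - \frac{9}{2} + \frac{39 + S}{57} S = - \frac{9}{2} + \left(39 + S\right) \frac{1}{57} S = - \frac{9}{2} + \left(\frac{13}{19} + \frac{S}{57}\right) S = - \frac{9}{2} + S \left(\frac{13}{19} + \frac{S}{57}\right)$)
$m{\left(O{\left(-12 \right)},37 \right)} + 47653 = \left(- \frac{9}{2} + \frac{\left(3 + \frac{7}{-12}\right)^{2}}{57} + \frac{13 \left(3 + \frac{7}{-12}\right)}{19}\right) + 47653 = \left(- \frac{9}{2} + \frac{\left(3 + 7 \left(- \frac{1}{12}\right)\right)^{2}}{57} + \frac{13 \left(3 + 7 \left(- \frac{1}{12}\right)\right)}{19}\right) + 47653 = \left(- \frac{9}{2} + \frac{\left(3 - \frac{7}{12}\right)^{2}}{57} + \frac{13 \left(3 - \frac{7}{12}\right)}{19}\right) + 47653 = \left(- \frac{9}{2} + \frac{\left(\frac{29}{12}\right)^{2}}{57} + \frac{13}{19} \cdot \frac{29}{12}\right) + 47653 = \left(- \frac{9}{2} + \frac{1}{57} \cdot \frac{841}{144} + \frac{377}{228}\right) + 47653 = \left(- \frac{9}{2} + \frac{841}{8208} + \frac{377}{228}\right) + 47653 = - \frac{22523}{8208} + 47653 = \frac{391113301}{8208}$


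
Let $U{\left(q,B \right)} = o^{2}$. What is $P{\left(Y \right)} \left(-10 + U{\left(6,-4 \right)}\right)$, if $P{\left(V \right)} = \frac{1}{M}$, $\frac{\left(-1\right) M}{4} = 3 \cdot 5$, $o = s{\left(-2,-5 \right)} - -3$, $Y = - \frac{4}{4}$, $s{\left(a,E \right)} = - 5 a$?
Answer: $- \frac{53}{20} \approx -2.65$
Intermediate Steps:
$Y = -1$ ($Y = \left(-4\right) \frac{1}{4} = -1$)
$o = 13$ ($o = \left(-5\right) \left(-2\right) - -3 = 10 + 3 = 13$)
$M = -60$ ($M = - 4 \cdot 3 \cdot 5 = \left(-4\right) 15 = -60$)
$P{\left(V \right)} = - \frac{1}{60}$ ($P{\left(V \right)} = \frac{1}{-60} = - \frac{1}{60}$)
$U{\left(q,B \right)} = 169$ ($U{\left(q,B \right)} = 13^{2} = 169$)
$P{\left(Y \right)} \left(-10 + U{\left(6,-4 \right)}\right) = - \frac{-10 + 169}{60} = \left(- \frac{1}{60}\right) 159 = - \frac{53}{20}$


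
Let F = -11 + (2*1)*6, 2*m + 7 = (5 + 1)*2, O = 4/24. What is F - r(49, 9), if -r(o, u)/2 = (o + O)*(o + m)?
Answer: 30391/6 ≈ 5065.2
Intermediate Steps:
O = ⅙ (O = 4*(1/24) = ⅙ ≈ 0.16667)
m = 5/2 (m = -7/2 + ((5 + 1)*2)/2 = -7/2 + (6*2)/2 = -7/2 + (½)*12 = -7/2 + 6 = 5/2 ≈ 2.5000)
r(o, u) = -2*(⅙ + o)*(5/2 + o) (r(o, u) = -2*(o + ⅙)*(o + 5/2) = -2*(⅙ + o)*(5/2 + o))
F = 1 (F = -11 + 2*6 = -11 + 12 = 1)
F - r(49, 9) = 1 - (-⅚ - 2*49² - 16/3*49) = 1 - (-⅚ - 2*2401 - 784/3) = 1 - (-⅚ - 4802 - 784/3) = 1 - 1*(-30385/6) = 1 + 30385/6 = 30391/6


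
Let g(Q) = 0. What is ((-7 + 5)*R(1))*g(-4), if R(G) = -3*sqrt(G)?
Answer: 0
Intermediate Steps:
((-7 + 5)*R(1))*g(-4) = ((-7 + 5)*(-3*sqrt(1)))*0 = -(-6)*0 = -2*(-3)*0 = 6*0 = 0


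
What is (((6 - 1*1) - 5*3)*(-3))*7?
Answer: 210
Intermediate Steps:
(((6 - 1*1) - 5*3)*(-3))*7 = (((6 - 1) - 15)*(-3))*7 = ((5 - 15)*(-3))*7 = -10*(-3)*7 = 30*7 = 210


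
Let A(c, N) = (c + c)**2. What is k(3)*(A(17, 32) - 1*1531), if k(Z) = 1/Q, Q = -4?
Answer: 375/4 ≈ 93.750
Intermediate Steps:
k(Z) = -1/4 (k(Z) = 1/(-4) = 1*(-1/4) = -1/4)
A(c, N) = 4*c**2 (A(c, N) = (2*c)**2 = 4*c**2)
k(3)*(A(17, 32) - 1*1531) = -(4*17**2 - 1*1531)/4 = -(4*289 - 1531)/4 = -(1156 - 1531)/4 = -1/4*(-375) = 375/4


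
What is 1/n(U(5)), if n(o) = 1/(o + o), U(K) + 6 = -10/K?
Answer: -16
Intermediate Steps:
U(K) = -6 - 10/K
n(o) = 1/(2*o)
1/n(U(5)) = 1/(1/(2*(-6 - 10/5))) = 1/(1/(2*(-6 - 10*⅕))) = 1/(1/(2*(-6 - 2))) = 1/((½)/(-8)) = 1/((½)*(-⅛)) = 1/(-1/16) = -16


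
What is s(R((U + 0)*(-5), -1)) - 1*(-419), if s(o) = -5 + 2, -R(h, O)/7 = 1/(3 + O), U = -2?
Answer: 416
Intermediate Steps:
R(h, O) = -7/(3 + O)
s(o) = -3
s(R((U + 0)*(-5), -1)) - 1*(-419) = -3 - 1*(-419) = -3 + 419 = 416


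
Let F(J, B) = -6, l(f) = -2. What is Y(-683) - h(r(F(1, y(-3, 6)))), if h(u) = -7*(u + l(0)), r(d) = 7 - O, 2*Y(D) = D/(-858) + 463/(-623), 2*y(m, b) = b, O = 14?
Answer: -67323029/1069068 ≈ -62.974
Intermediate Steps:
y(m, b) = b/2
Y(D) = -463/1246 - D/1716 (Y(D) = (D/(-858) + 463/(-623))/2 = (D*(-1/858) + 463*(-1/623))/2 = (-D/858 - 463/623)/2 = (-463/623 - D/858)/2 = -463/1246 - D/1716)
r(d) = -7 (r(d) = 7 - 1*14 = 7 - 14 = -7)
h(u) = 14 - 7*u (h(u) = -7*(u - 2) = -7*(-2 + u) = 14 - 7*u)
Y(-683) - h(r(F(1, y(-3, 6)))) = (-463/1246 - 1/1716*(-683)) - (14 - 7*(-7)) = (-463/1246 + 683/1716) - (14 + 49) = 28255/1069068 - 1*63 = 28255/1069068 - 63 = -67323029/1069068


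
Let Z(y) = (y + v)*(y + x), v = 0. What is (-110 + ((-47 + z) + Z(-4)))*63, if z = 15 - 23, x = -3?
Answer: -8631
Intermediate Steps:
z = -8
Z(y) = y*(-3 + y) (Z(y) = (y + 0)*(y - 3) = y*(-3 + y))
(-110 + ((-47 + z) + Z(-4)))*63 = (-110 + ((-47 - 8) - 4*(-3 - 4)))*63 = (-110 + (-55 - 4*(-7)))*63 = (-110 + (-55 + 28))*63 = (-110 - 27)*63 = -137*63 = -8631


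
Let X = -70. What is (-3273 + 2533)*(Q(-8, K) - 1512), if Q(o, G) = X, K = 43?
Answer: 1170680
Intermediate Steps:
Q(o, G) = -70
(-3273 + 2533)*(Q(-8, K) - 1512) = (-3273 + 2533)*(-70 - 1512) = -740*(-1582) = 1170680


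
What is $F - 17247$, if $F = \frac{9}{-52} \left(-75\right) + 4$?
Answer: $- \frac{895961}{52} \approx -17230.0$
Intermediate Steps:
$F = \frac{883}{52}$ ($F = 9 \left(- \frac{1}{52}\right) \left(-75\right) + 4 = \left(- \frac{9}{52}\right) \left(-75\right) + 4 = \frac{675}{52} + 4 = \frac{883}{52} \approx 16.981$)
$F - 17247 = \frac{883}{52} - 17247 = - \frac{895961}{52}$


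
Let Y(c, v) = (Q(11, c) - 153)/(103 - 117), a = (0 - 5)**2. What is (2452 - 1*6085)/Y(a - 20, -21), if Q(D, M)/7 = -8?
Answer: -50862/209 ≈ -243.36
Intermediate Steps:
a = 25 (a = (-5)**2 = 25)
Q(D, M) = -56 (Q(D, M) = 7*(-8) = -56)
Y(c, v) = 209/14 (Y(c, v) = (-56 - 153)/(103 - 117) = -209/(-14) = -209*(-1/14) = 209/14)
(2452 - 1*6085)/Y(a - 20, -21) = (2452 - 1*6085)/(209/14) = (2452 - 6085)*(14/209) = -3633*14/209 = -50862/209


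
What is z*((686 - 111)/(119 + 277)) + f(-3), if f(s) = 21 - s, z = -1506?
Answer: -142741/66 ≈ -2162.7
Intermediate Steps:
z*((686 - 111)/(119 + 277)) + f(-3) = -1506*(686 - 111)/(119 + 277) + (21 - 1*(-3)) = -865950/396 + (21 + 3) = -865950/396 + 24 = -1506*575/396 + 24 = -144325/66 + 24 = -142741/66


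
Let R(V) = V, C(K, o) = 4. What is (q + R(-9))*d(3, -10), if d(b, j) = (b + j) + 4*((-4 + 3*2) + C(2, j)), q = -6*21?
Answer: -2295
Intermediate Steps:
q = -126
d(b, j) = 24 + b + j (d(b, j) = (b + j) + 4*((-4 + 3*2) + 4) = (b + j) + 4*((-4 + 6) + 4) = (b + j) + 4*(2 + 4) = (b + j) + 4*6 = (b + j) + 24 = 24 + b + j)
(q + R(-9))*d(3, -10) = (-126 - 9)*(24 + 3 - 10) = -135*17 = -2295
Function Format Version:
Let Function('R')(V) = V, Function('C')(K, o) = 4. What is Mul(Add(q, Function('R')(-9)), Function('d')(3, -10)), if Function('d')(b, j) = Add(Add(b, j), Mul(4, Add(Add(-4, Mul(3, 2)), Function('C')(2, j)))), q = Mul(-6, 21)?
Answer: -2295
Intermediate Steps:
q = -126
Function('d')(b, j) = Add(24, b, j) (Function('d')(b, j) = Add(Add(b, j), Mul(4, Add(Add(-4, Mul(3, 2)), 4))) = Add(Add(b, j), Mul(4, Add(Add(-4, 6), 4))) = Add(Add(b, j), Mul(4, Add(2, 4))) = Add(Add(b, j), Mul(4, 6)) = Add(Add(b, j), 24) = Add(24, b, j))
Mul(Add(q, Function('R')(-9)), Function('d')(3, -10)) = Mul(Add(-126, -9), Add(24, 3, -10)) = Mul(-135, 17) = -2295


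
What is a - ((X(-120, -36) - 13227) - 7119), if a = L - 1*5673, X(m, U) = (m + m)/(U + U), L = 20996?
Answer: 106997/3 ≈ 35666.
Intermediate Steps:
X(m, U) = m/U (X(m, U) = (2*m)/((2*U)) = (2*m)*(1/(2*U)) = m/U)
a = 15323 (a = 20996 - 1*5673 = 20996 - 5673 = 15323)
a - ((X(-120, -36) - 13227) - 7119) = 15323 - ((-120/(-36) - 13227) - 7119) = 15323 - ((-120*(-1/36) - 13227) - 7119) = 15323 - ((10/3 - 13227) - 7119) = 15323 - (-39671/3 - 7119) = 15323 - 1*(-61028/3) = 15323 + 61028/3 = 106997/3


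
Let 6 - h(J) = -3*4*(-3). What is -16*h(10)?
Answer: 480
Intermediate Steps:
h(J) = -30 (h(J) = 6 - (-3*4)*(-3) = 6 - (-12)*(-3) = 6 - 1*36 = 6 - 36 = -30)
-16*h(10) = -16*(-30) = 480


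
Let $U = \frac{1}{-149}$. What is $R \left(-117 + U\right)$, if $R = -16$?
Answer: $\frac{278944}{149} \approx 1872.1$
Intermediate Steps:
$U = - \frac{1}{149} \approx -0.0067114$
$R \left(-117 + U\right) = - 16 \left(-117 - \frac{1}{149}\right) = \left(-16\right) \left(- \frac{17434}{149}\right) = \frac{278944}{149}$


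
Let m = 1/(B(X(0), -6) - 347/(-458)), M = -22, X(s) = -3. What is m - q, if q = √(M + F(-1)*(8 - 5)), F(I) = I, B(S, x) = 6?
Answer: 458/3095 - 5*I ≈ 0.14798 - 5.0*I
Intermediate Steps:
m = 458/3095 (m = 1/(6 - 347/(-458)) = 1/(6 - 347*(-1/458)) = 1/(6 + 347/458) = 1/(3095/458) = 458/3095 ≈ 0.14798)
q = 5*I (q = √(-22 - (8 - 5)) = √(-22 - 1*3) = √(-22 - 3) = √(-25) = 5*I ≈ 5.0*I)
m - q = 458/3095 - 5*I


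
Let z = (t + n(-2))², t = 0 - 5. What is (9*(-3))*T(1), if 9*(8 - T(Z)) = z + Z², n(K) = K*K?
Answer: -210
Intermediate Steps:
t = -5
n(K) = K²
z = 1 (z = (-5 + (-2)²)² = (-5 + 4)² = (-1)² = 1)
T(Z) = 71/9 - Z²/9 (T(Z) = 8 - (1 + Z²)/9 = 8 + (-⅑ - Z²/9) = 71/9 - Z²/9)
(9*(-3))*T(1) = (9*(-3))*(71/9 - ⅑*1²) = -27*(71/9 - ⅑*1) = -27*(71/9 - ⅑) = -27*70/9 = -210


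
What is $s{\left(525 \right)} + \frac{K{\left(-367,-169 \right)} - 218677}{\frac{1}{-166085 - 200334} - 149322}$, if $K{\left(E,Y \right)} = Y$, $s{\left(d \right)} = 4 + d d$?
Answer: $\frac{15080960485928525}{54714417919} \approx 2.7563 \cdot 10^{5}$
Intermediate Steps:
$s{\left(d \right)} = 4 + d^{2}$
$s{\left(525 \right)} + \frac{K{\left(-367,-169 \right)} - 218677}{\frac{1}{-166085 - 200334} - 149322} = \left(4 + 525^{2}\right) + \frac{-169 - 218677}{\frac{1}{-166085 - 200334} - 149322} = \left(4 + 275625\right) - \frac{218846}{\frac{1}{-366419} - 149322} = 275629 - \frac{218846}{- \frac{1}{366419} - 149322} = 275629 - \frac{218846}{- \frac{54714417919}{366419}} = 275629 - - \frac{80189332474}{54714417919} = 275629 + \frac{80189332474}{54714417919} = \frac{15080960485928525}{54714417919}$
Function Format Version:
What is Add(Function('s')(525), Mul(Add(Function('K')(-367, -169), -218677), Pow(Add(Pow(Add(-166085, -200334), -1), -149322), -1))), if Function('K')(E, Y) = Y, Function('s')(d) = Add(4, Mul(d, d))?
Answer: Rational(15080960485928525, 54714417919) ≈ 2.7563e+5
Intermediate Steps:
Function('s')(d) = Add(4, Pow(d, 2))
Add(Function('s')(525), Mul(Add(Function('K')(-367, -169), -218677), Pow(Add(Pow(Add(-166085, -200334), -1), -149322), -1))) = Add(Add(4, Pow(525, 2)), Mul(Add(-169, -218677), Pow(Add(Pow(Add(-166085, -200334), -1), -149322), -1))) = Add(Add(4, 275625), Mul(-218846, Pow(Add(Pow(-366419, -1), -149322), -1))) = Add(275629, Mul(-218846, Pow(Add(Rational(-1, 366419), -149322), -1))) = Add(275629, Mul(-218846, Pow(Rational(-54714417919, 366419), -1))) = Add(275629, Mul(-218846, Rational(-366419, 54714417919))) = Add(275629, Rational(80189332474, 54714417919)) = Rational(15080960485928525, 54714417919)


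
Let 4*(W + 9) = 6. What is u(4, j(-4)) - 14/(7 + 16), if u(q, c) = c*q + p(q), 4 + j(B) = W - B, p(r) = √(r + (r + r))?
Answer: -704/23 + 2*√3 ≈ -27.145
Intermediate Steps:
W = -15/2 (W = -9 + (¼)*6 = -9 + 3/2 = -15/2 ≈ -7.5000)
p(r) = √3*√r (p(r) = √(r + 2*r) = √(3*r) = √3*√r)
j(B) = -23/2 - B (j(B) = -4 + (-15/2 - B) = -23/2 - B)
u(q, c) = c*q + √3*√q
u(4, j(-4)) - 14/(7 + 16) = ((-23/2 - 1*(-4))*4 + √3*√4) - 14/(7 + 16) = ((-23/2 + 4)*4 + √3*2) - 14/23 = (-15/2*4 + 2*√3) - 14*1/23 = (-30 + 2*√3) - 14/23 = -704/23 + 2*√3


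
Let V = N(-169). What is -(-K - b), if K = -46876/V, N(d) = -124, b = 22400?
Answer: 706119/31 ≈ 22778.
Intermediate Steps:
V = -124
K = 11719/31 (K = -46876/(-124) = -46876*(-1/124) = 11719/31 ≈ 378.03)
-(-K - b) = -(-1*11719/31 - 1*22400) = -(-11719/31 - 22400) = -1*(-706119/31) = 706119/31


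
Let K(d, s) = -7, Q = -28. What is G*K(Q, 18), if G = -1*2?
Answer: 14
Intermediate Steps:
G = -2
G*K(Q, 18) = -2*(-7) = 14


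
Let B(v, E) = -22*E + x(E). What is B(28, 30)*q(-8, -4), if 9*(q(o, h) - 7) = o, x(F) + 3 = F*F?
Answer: 4345/3 ≈ 1448.3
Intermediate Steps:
x(F) = -3 + F² (x(F) = -3 + F*F = -3 + F²)
q(o, h) = 7 + o/9
B(v, E) = -3 + E² - 22*E (B(v, E) = -22*E + (-3 + E²) = -3 + E² - 22*E)
B(28, 30)*q(-8, -4) = (-3 + 30² - 22*30)*(7 + (⅑)*(-8)) = (-3 + 900 - 660)*(7 - 8/9) = 237*(55/9) = 4345/3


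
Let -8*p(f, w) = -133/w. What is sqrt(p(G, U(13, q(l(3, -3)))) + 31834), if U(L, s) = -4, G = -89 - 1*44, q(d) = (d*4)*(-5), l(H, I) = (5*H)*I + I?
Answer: sqrt(2037110)/8 ≈ 178.41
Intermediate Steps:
l(H, I) = I + 5*H*I (l(H, I) = 5*H*I + I = I + 5*H*I)
q(d) = -20*d (q(d) = (4*d)*(-5) = -20*d)
G = -133 (G = -89 - 44 = -133)
p(f, w) = 133/(8*w) (p(f, w) = -(-133)/(8*w) = 133/(8*w))
sqrt(p(G, U(13, q(l(3, -3)))) + 31834) = sqrt((133/8)/(-4) + 31834) = sqrt((133/8)*(-1/4) + 31834) = sqrt(-133/32 + 31834) = sqrt(1018555/32) = sqrt(2037110)/8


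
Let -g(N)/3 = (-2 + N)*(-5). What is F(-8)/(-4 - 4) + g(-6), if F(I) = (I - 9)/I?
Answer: -7697/64 ≈ -120.27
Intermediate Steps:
F(I) = (-9 + I)/I
g(N) = -30 + 15*N (g(N) = -3*(-2 + N)*(-5) = -3*(10 - 5*N) = -30 + 15*N)
F(-8)/(-4 - 4) + g(-6) = ((-9 - 8)/(-8))/(-4 - 4) + (-30 + 15*(-6)) = -⅛*(-17)/(-8) + (-30 - 90) = (17/8)*(-⅛) - 120 = -17/64 - 120 = -7697/64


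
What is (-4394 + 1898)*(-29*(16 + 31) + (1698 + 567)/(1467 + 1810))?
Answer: 11142857856/3277 ≈ 3.4003e+6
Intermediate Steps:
(-4394 + 1898)*(-29*(16 + 31) + (1698 + 567)/(1467 + 1810)) = -2496*(-29*47 + 2265/3277) = -2496*(-1363 + 2265*(1/3277)) = -2496*(-1363 + 2265/3277) = -2496*(-4464286/3277) = 11142857856/3277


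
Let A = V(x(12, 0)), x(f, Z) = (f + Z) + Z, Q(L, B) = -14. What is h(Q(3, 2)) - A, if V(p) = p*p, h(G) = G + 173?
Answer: 15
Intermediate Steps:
h(G) = 173 + G
x(f, Z) = f + 2*Z (x(f, Z) = (Z + f) + Z = f + 2*Z)
V(p) = p²
A = 144 (A = (12 + 2*0)² = (12 + 0)² = 12² = 144)
h(Q(3, 2)) - A = (173 - 14) - 1*144 = 159 - 144 = 15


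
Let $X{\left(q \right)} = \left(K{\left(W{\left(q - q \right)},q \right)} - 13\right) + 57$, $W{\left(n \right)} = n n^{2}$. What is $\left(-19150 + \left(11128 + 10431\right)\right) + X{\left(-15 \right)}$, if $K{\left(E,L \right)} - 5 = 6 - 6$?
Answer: $2458$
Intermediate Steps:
$W{\left(n \right)} = n^{3}$
$K{\left(E,L \right)} = 5$ ($K{\left(E,L \right)} = 5 + \left(6 - 6\right) = 5 + 0 = 5$)
$X{\left(q \right)} = 49$ ($X{\left(q \right)} = \left(5 - 13\right) + 57 = -8 + 57 = 49$)
$\left(-19150 + \left(11128 + 10431\right)\right) + X{\left(-15 \right)} = \left(-19150 + \left(11128 + 10431\right)\right) + 49 = \left(-19150 + 21559\right) + 49 = 2409 + 49 = 2458$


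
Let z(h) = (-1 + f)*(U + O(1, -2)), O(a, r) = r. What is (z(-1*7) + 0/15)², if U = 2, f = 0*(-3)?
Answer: 0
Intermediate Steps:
f = 0
z(h) = 0 (z(h) = (-1 + 0)*(2 - 2) = -1*0 = 0)
(z(-1*7) + 0/15)² = (0 + 0/15)² = (0 + 0*(1/15))² = (0 + 0)² = 0² = 0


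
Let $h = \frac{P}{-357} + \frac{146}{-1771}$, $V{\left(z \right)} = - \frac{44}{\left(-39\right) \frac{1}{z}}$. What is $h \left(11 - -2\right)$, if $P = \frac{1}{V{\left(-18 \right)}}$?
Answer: $- \frac{2319265}{2167704} \approx -1.0699$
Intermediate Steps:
$V{\left(z \right)} = \frac{44 z}{39}$ ($V{\left(z \right)} = - 44 \left(- \frac{z}{39}\right) = \frac{44 z}{39}$)
$P = - \frac{13}{264}$ ($P = \frac{1}{\frac{44}{39} \left(-18\right)} = \frac{1}{- \frac{264}{13}} = - \frac{13}{264} \approx -0.049242$)
$h = - \frac{178405}{2167704}$ ($h = - \frac{13}{264 \left(-357\right)} + \frac{146}{-1771} = \left(- \frac{13}{264}\right) \left(- \frac{1}{357}\right) + 146 \left(- \frac{1}{1771}\right) = \frac{13}{94248} - \frac{146}{1771} = - \frac{178405}{2167704} \approx -0.082301$)
$h \left(11 - -2\right) = - \frac{178405 \left(11 - -2\right)}{2167704} = - \frac{178405 \left(11 + 2\right)}{2167704} = \left(- \frac{178405}{2167704}\right) 13 = - \frac{2319265}{2167704}$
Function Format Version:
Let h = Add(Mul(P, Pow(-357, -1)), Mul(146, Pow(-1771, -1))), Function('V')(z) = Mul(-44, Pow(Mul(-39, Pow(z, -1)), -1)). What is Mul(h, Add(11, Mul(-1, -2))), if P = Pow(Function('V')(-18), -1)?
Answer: Rational(-2319265, 2167704) ≈ -1.0699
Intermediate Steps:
Function('V')(z) = Mul(Rational(44, 39), z) (Function('V')(z) = Mul(-44, Mul(Rational(-1, 39), z)) = Mul(Rational(44, 39), z))
P = Rational(-13, 264) (P = Pow(Mul(Rational(44, 39), -18), -1) = Pow(Rational(-264, 13), -1) = Rational(-13, 264) ≈ -0.049242)
h = Rational(-178405, 2167704) (h = Add(Mul(Rational(-13, 264), Pow(-357, -1)), Mul(146, Pow(-1771, -1))) = Add(Mul(Rational(-13, 264), Rational(-1, 357)), Mul(146, Rational(-1, 1771))) = Add(Rational(13, 94248), Rational(-146, 1771)) = Rational(-178405, 2167704) ≈ -0.082301)
Mul(h, Add(11, Mul(-1, -2))) = Mul(Rational(-178405, 2167704), Add(11, Mul(-1, -2))) = Mul(Rational(-178405, 2167704), Add(11, 2)) = Mul(Rational(-178405, 2167704), 13) = Rational(-2319265, 2167704)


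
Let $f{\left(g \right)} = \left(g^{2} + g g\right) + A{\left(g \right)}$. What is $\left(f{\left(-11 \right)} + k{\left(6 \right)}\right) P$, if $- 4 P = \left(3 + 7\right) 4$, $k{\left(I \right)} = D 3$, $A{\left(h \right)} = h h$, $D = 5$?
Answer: $-3780$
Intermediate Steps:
$A{\left(h \right)} = h^{2}$
$f{\left(g \right)} = 3 g^{2}$ ($f{\left(g \right)} = \left(g^{2} + g g\right) + g^{2} = \left(g^{2} + g^{2}\right) + g^{2} = 2 g^{2} + g^{2} = 3 g^{2}$)
$k{\left(I \right)} = 15$ ($k{\left(I \right)} = 5 \cdot 3 = 15$)
$P = -10$ ($P = - \frac{\left(3 + 7\right) 4}{4} = - \frac{10 \cdot 4}{4} = \left(- \frac{1}{4}\right) 40 = -10$)
$\left(f{\left(-11 \right)} + k{\left(6 \right)}\right) P = \left(3 \left(-11\right)^{2} + 15\right) \left(-10\right) = \left(3 \cdot 121 + 15\right) \left(-10\right) = \left(363 + 15\right) \left(-10\right) = 378 \left(-10\right) = -3780$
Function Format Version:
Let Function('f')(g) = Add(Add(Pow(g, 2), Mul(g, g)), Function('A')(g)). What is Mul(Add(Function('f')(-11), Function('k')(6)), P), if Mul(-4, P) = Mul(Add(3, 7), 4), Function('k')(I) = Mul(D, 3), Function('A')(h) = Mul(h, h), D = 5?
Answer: -3780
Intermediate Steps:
Function('A')(h) = Pow(h, 2)
Function('f')(g) = Mul(3, Pow(g, 2)) (Function('f')(g) = Add(Add(Pow(g, 2), Mul(g, g)), Pow(g, 2)) = Add(Add(Pow(g, 2), Pow(g, 2)), Pow(g, 2)) = Add(Mul(2, Pow(g, 2)), Pow(g, 2)) = Mul(3, Pow(g, 2)))
Function('k')(I) = 15 (Function('k')(I) = Mul(5, 3) = 15)
P = -10 (P = Mul(Rational(-1, 4), Mul(Add(3, 7), 4)) = Mul(Rational(-1, 4), Mul(10, 4)) = Mul(Rational(-1, 4), 40) = -10)
Mul(Add(Function('f')(-11), Function('k')(6)), P) = Mul(Add(Mul(3, Pow(-11, 2)), 15), -10) = Mul(Add(Mul(3, 121), 15), -10) = Mul(Add(363, 15), -10) = Mul(378, -10) = -3780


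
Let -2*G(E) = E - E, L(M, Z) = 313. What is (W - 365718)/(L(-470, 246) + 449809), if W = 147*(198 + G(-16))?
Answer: -168306/225061 ≈ -0.74782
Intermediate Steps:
G(E) = 0 (G(E) = -(E - E)/2 = -½*0 = 0)
W = 29106 (W = 147*(198 + 0) = 147*198 = 29106)
(W - 365718)/(L(-470, 246) + 449809) = (29106 - 365718)/(313 + 449809) = -336612/450122 = -336612*1/450122 = -168306/225061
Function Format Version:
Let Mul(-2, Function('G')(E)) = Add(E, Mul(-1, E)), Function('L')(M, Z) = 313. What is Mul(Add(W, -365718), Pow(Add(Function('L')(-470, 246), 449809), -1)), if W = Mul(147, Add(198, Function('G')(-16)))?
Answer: Rational(-168306, 225061) ≈ -0.74782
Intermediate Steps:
Function('G')(E) = 0 (Function('G')(E) = Mul(Rational(-1, 2), Add(E, Mul(-1, E))) = Mul(Rational(-1, 2), 0) = 0)
W = 29106 (W = Mul(147, Add(198, 0)) = Mul(147, 198) = 29106)
Mul(Add(W, -365718), Pow(Add(Function('L')(-470, 246), 449809), -1)) = Mul(Add(29106, -365718), Pow(Add(313, 449809), -1)) = Mul(-336612, Pow(450122, -1)) = Mul(-336612, Rational(1, 450122)) = Rational(-168306, 225061)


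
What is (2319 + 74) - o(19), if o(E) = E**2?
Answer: 2032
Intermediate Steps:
(2319 + 74) - o(19) = (2319 + 74) - 1*19**2 = 2393 - 1*361 = 2393 - 361 = 2032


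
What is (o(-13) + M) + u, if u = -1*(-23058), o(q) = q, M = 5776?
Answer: 28821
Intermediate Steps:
u = 23058
(o(-13) + M) + u = (-13 + 5776) + 23058 = 5763 + 23058 = 28821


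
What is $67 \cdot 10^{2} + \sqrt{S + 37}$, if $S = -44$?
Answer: $6700 + i \sqrt{7} \approx 6700.0 + 2.6458 i$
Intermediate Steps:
$67 \cdot 10^{2} + \sqrt{S + 37} = 67 \cdot 10^{2} + \sqrt{-44 + 37} = 67 \cdot 100 + \sqrt{-7} = 6700 + i \sqrt{7}$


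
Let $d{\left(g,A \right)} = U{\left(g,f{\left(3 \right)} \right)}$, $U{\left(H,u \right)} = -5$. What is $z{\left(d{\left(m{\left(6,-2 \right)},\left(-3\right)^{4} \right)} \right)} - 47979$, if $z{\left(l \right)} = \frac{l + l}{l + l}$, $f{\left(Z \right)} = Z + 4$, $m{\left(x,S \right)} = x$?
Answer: $-47978$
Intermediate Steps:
$f{\left(Z \right)} = 4 + Z$
$d{\left(g,A \right)} = -5$
$z{\left(l \right)} = 1$ ($z{\left(l \right)} = \frac{2 l}{2 l} = 2 l \frac{1}{2 l} = 1$)
$z{\left(d{\left(m{\left(6,-2 \right)},\left(-3\right)^{4} \right)} \right)} - 47979 = 1 - 47979 = -47978$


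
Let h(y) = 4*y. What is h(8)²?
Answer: 1024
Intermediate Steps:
h(8)² = (4*8)² = 32² = 1024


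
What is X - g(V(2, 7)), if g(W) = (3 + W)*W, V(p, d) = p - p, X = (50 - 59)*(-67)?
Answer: 603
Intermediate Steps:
X = 603 (X = -9*(-67) = 603)
V(p, d) = 0
g(W) = W*(3 + W)
X - g(V(2, 7)) = 603 - 0*(3 + 0) = 603 - 0*3 = 603 - 1*0 = 603 + 0 = 603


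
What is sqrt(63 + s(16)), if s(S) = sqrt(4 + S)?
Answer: sqrt(63 + 2*sqrt(5)) ≈ 8.2141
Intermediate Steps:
sqrt(63 + s(16)) = sqrt(63 + sqrt(4 + 16)) = sqrt(63 + sqrt(20)) = sqrt(63 + 2*sqrt(5))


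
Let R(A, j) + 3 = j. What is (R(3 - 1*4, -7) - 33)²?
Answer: 1849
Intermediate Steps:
R(A, j) = -3 + j
(R(3 - 1*4, -7) - 33)² = ((-3 - 7) - 33)² = (-10 - 33)² = (-43)² = 1849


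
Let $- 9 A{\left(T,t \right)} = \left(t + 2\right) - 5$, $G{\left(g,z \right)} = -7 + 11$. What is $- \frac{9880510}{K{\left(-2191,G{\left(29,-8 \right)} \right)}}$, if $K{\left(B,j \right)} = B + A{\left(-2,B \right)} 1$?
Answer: $\frac{17784918}{3505} \approx 5074.2$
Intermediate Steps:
$G{\left(g,z \right)} = 4$
$A{\left(T,t \right)} = \frac{1}{3} - \frac{t}{9}$ ($A{\left(T,t \right)} = - \frac{\left(t + 2\right) - 5}{9} = - \frac{\left(2 + t\right) - 5}{9} = - \frac{-3 + t}{9} = \frac{1}{3} - \frac{t}{9}$)
$K{\left(B,j \right)} = \frac{1}{3} + \frac{8 B}{9}$ ($K{\left(B,j \right)} = B + \left(\frac{1}{3} - \frac{B}{9}\right) 1 = B - \left(- \frac{1}{3} + \frac{B}{9}\right) = \frac{1}{3} + \frac{8 B}{9}$)
$- \frac{9880510}{K{\left(-2191,G{\left(29,-8 \right)} \right)}} = - \frac{9880510}{\frac{1}{3} + \frac{8}{9} \left(-2191\right)} = - \frac{9880510}{\frac{1}{3} - \frac{17528}{9}} = - \frac{9880510}{- \frac{17525}{9}} = \left(-9880510\right) \left(- \frac{9}{17525}\right) = \frac{17784918}{3505}$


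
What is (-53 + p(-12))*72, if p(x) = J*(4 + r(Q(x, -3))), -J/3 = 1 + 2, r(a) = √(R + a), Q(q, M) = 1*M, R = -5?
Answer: -6408 - 1296*I*√2 ≈ -6408.0 - 1832.8*I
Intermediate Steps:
Q(q, M) = M
r(a) = √(-5 + a)
J = -9 (J = -3*(1 + 2) = -3*3 = -9)
p(x) = -36 - 18*I*√2 (p(x) = -9*(4 + √(-5 - 3)) = -9*(4 + √(-8)) = -9*(4 + 2*I*√2) = -36 - 18*I*√2)
(-53 + p(-12))*72 = (-53 + (-36 - 18*I*√2))*72 = (-89 - 18*I*√2)*72 = -6408 - 1296*I*√2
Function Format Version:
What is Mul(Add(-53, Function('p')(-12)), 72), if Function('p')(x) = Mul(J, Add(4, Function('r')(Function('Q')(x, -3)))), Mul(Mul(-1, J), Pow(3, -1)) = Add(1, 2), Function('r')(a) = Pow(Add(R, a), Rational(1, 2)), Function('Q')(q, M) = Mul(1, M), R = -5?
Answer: Add(-6408, Mul(-1296, I, Pow(2, Rational(1, 2)))) ≈ Add(-6408.0, Mul(-1832.8, I))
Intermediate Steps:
Function('Q')(q, M) = M
Function('r')(a) = Pow(Add(-5, a), Rational(1, 2))
J = -9 (J = Mul(-3, Add(1, 2)) = Mul(-3, 3) = -9)
Function('p')(x) = Add(-36, Mul(-18, I, Pow(2, Rational(1, 2)))) (Function('p')(x) = Mul(-9, Add(4, Pow(Add(-5, -3), Rational(1, 2)))) = Mul(-9, Add(4, Pow(-8, Rational(1, 2)))) = Mul(-9, Add(4, Mul(2, I, Pow(2, Rational(1, 2))))) = Add(-36, Mul(-18, I, Pow(2, Rational(1, 2)))))
Mul(Add(-53, Function('p')(-12)), 72) = Mul(Add(-53, Add(-36, Mul(-18, I, Pow(2, Rational(1, 2))))), 72) = Mul(Add(-89, Mul(-18, I, Pow(2, Rational(1, 2)))), 72) = Add(-6408, Mul(-1296, I, Pow(2, Rational(1, 2))))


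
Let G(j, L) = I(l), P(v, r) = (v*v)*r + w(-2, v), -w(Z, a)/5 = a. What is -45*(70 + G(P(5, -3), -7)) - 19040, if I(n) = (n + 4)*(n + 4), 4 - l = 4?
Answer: -22910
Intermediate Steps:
w(Z, a) = -5*a
l = 0 (l = 4 - 1*4 = 4 - 4 = 0)
P(v, r) = -5*v + r*v**2 (P(v, r) = (v*v)*r - 5*v = v**2*r - 5*v = r*v**2 - 5*v = -5*v + r*v**2)
I(n) = (4 + n)**2 (I(n) = (4 + n)*(4 + n) = (4 + n)**2)
G(j, L) = 16 (G(j, L) = (4 + 0)**2 = 4**2 = 16)
-45*(70 + G(P(5, -3), -7)) - 19040 = -45*(70 + 16) - 19040 = -45*86 - 19040 = -3870 - 19040 = -22910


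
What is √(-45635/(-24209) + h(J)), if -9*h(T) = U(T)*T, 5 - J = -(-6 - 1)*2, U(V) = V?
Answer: I*√4169903414/24209 ≈ 2.6674*I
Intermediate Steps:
J = -9 (J = 5 - (-1)*(-6 - 1)*2 = 5 - (-1)*(-7*2) = 5 - (-1)*(-14) = 5 - 1*14 = 5 - 14 = -9)
h(T) = -T²/9 (h(T) = -T*T/9 = -T²/9)
√(-45635/(-24209) + h(J)) = √(-45635/(-24209) - ⅑*(-9)²) = √(-45635*(-1/24209) - ⅑*81) = √(45635/24209 - 9) = √(-172246/24209) = I*√4169903414/24209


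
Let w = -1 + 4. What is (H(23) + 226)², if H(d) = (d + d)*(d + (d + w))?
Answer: 6150400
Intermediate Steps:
w = 3
H(d) = 2*d*(3 + 2*d) (H(d) = (d + d)*(d + (d + 3)) = (2*d)*(d + (3 + d)) = (2*d)*(3 + 2*d) = 2*d*(3 + 2*d))
(H(23) + 226)² = (2*23*(3 + 2*23) + 226)² = (2*23*(3 + 46) + 226)² = (2*23*49 + 226)² = (2254 + 226)² = 2480² = 6150400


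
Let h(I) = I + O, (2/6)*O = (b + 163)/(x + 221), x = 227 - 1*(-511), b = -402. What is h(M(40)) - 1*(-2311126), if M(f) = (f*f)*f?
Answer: 2277745117/959 ≈ 2.3751e+6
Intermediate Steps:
x = 738 (x = 227 + 511 = 738)
M(f) = f**3 (M(f) = f**2*f = f**3)
O = -717/959 (O = 3*((-402 + 163)/(738 + 221)) = 3*(-239/959) = -717/959 ≈ -0.74765)
h(I) = -717/959 + I (h(I) = I - 717/959 = -717/959 + I)
h(M(40)) - 1*(-2311126) = (-717/959 + 40**3) - 1*(-2311126) = (-717/959 + 64000) + 2311126 = 61375283/959 + 2311126 = 2277745117/959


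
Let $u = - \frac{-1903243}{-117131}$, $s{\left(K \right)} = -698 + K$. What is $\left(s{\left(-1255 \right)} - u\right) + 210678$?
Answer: $\frac{24450071218}{117131} \approx 2.0874 \cdot 10^{5}$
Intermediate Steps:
$u = - \frac{1903243}{117131}$ ($u = - \frac{\left(-1903243\right) \left(-1\right)}{117131} = \left(-1\right) \frac{1903243}{117131} = - \frac{1903243}{117131} \approx -16.249$)
$\left(s{\left(-1255 \right)} - u\right) + 210678 = \left(\left(-698 - 1255\right) - - \frac{1903243}{117131}\right) + 210678 = \left(-1953 + \frac{1903243}{117131}\right) + 210678 = - \frac{226853600}{117131} + 210678 = \frac{24450071218}{117131}$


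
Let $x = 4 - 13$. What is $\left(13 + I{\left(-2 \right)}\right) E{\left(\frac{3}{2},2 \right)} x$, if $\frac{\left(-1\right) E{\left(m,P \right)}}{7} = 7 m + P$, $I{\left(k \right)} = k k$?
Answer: $\frac{26775}{2} \approx 13388.0$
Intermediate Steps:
$I{\left(k \right)} = k^{2}$
$x = -9$
$E{\left(m,P \right)} = - 49 m - 7 P$ ($E{\left(m,P \right)} = - 7 \left(7 m + P\right) = - 7 \left(P + 7 m\right) = - 49 m - 7 P$)
$\left(13 + I{\left(-2 \right)}\right) E{\left(\frac{3}{2},2 \right)} x = \left(13 + \left(-2\right)^{2}\right) \left(- 49 \cdot \frac{3}{2} - 14\right) \left(-9\right) = \left(13 + 4\right) \left(- 49 \cdot 3 \cdot \frac{1}{2} - 14\right) \left(-9\right) = 17 \left(\left(-49\right) \frac{3}{2} - 14\right) \left(-9\right) = 17 \left(- \frac{147}{2} - 14\right) \left(-9\right) = 17 \left(- \frac{175}{2}\right) \left(-9\right) = \left(- \frac{2975}{2}\right) \left(-9\right) = \frac{26775}{2}$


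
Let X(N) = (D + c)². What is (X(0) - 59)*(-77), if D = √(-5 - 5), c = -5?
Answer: 3388 + 770*I*√10 ≈ 3388.0 + 2435.0*I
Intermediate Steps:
D = I*√10 (D = √(-10) = I*√10 ≈ 3.1623*I)
X(N) = (-5 + I*√10)² (X(N) = (I*√10 - 5)² = (-5 + I*√10)²)
(X(0) - 59)*(-77) = ((5 - I*√10)² - 59)*(-77) = (-59 + (5 - I*√10)²)*(-77) = 4543 - 77*(5 - I*√10)²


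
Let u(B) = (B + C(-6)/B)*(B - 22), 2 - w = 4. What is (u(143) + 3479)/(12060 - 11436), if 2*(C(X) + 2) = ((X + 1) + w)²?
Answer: 540827/16224 ≈ 33.335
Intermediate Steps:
w = -2 (w = 2 - 1*4 = 2 - 4 = -2)
C(X) = -2 + (-1 + X)²/2 (C(X) = -2 + ((X + 1) - 2)²/2 = -2 + ((1 + X) - 2)²/2 = -2 + (-1 + X)²/2)
u(B) = (-22 + B)*(B + 45/(2*B)) (u(B) = (B + (-2 + (-1 - 6)²/2)/B)*(B - 22) = (B + (-2 + (½)*(-7)²)/B)*(-22 + B) = (B + (-2 + (½)*49)/B)*(-22 + B) = (B + (-2 + 49/2)/B)*(-22 + B) = (B + 45/(2*B))*(-22 + B) = (-22 + B)*(B + 45/(2*B)))
(u(143) + 3479)/(12060 - 11436) = ((45/2 + 143² - 495/143 - 22*143) + 3479)/(12060 - 11436) = ((45/2 + 20449 - 495*1/143 - 3146) + 3479)/624 = ((45/2 + 20449 - 45/13 - 3146) + 3479)*(1/624) = (450373/26 + 3479)*(1/624) = (540827/26)*(1/624) = 540827/16224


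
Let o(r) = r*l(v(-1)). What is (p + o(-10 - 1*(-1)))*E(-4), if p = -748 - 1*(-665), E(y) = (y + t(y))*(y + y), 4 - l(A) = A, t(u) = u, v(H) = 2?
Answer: -6464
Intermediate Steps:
l(A) = 4 - A
E(y) = 4*y² (E(y) = (y + y)*(y + y) = (2*y)*(2*y) = 4*y²)
o(r) = 2*r (o(r) = r*(4 - 1*2) = r*(4 - 2) = r*2 = 2*r)
p = -83 (p = -748 + 665 = -83)
(p + o(-10 - 1*(-1)))*E(-4) = (-83 + 2*(-10 - 1*(-1)))*(4*(-4)²) = (-83 + 2*(-10 + 1))*(4*16) = (-83 + 2*(-9))*64 = (-83 - 18)*64 = -101*64 = -6464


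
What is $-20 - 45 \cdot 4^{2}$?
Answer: $-740$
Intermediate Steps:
$-20 - 45 \cdot 4^{2} = -20 - 720 = -740$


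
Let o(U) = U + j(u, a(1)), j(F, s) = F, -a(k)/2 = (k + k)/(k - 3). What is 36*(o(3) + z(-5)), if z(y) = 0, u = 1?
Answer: 144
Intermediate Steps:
a(k) = -4*k/(-3 + k) (a(k) = -2*(k + k)/(k - 3) = -2*2*k/(-3 + k) = -4*k/(-3 + k))
o(U) = 1 + U (o(U) = U + 1 = 1 + U)
36*(o(3) + z(-5)) = 36*((1 + 3) + 0) = 36*(4 + 0) = 36*4 = 144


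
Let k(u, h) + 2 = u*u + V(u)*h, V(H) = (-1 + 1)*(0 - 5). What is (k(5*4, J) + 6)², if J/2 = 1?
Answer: 163216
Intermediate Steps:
J = 2 (J = 2*1 = 2)
V(H) = 0 (V(H) = 0*(-5) = 0)
k(u, h) = -2 + u² (k(u, h) = -2 + (u*u + 0*h) = -2 + (u² + 0) = -2 + u²)
(k(5*4, J) + 6)² = ((-2 + (5*4)²) + 6)² = ((-2 + 20²) + 6)² = ((-2 + 400) + 6)² = (398 + 6)² = 404² = 163216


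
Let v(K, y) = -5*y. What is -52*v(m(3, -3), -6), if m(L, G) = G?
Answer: -1560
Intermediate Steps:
-52*v(m(3, -3), -6) = -(-260)*(-6) = -52*30 = -1560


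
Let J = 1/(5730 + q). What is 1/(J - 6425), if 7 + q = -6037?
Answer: -314/2017451 ≈ -0.00015564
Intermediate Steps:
q = -6044 (q = -7 - 6037 = -6044)
J = -1/314 (J = 1/(5730 - 6044) = 1/(-314) = -1/314 ≈ -0.0031847)
1/(J - 6425) = 1/(-1/314 - 6425) = 1/(-2017451/314) = -314/2017451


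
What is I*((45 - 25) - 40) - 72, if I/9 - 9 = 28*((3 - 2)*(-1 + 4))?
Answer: -16812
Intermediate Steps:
I = 837 (I = 81 + 9*(28*((3 - 2)*(-1 + 4))) = 81 + 9*(28*(1*3)) = 81 + 9*(28*3) = 81 + 9*84 = 81 + 756 = 837)
I*((45 - 25) - 40) - 72 = 837*((45 - 25) - 40) - 72 = 837*(20 - 40) - 72 = 837*(-20) - 72 = -16740 - 72 = -16812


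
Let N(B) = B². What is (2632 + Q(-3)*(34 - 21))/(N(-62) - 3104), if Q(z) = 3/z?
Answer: 2619/740 ≈ 3.5392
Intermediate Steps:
(2632 + Q(-3)*(34 - 21))/(N(-62) - 3104) = (2632 + (3/(-3))*(34 - 21))/((-62)² - 3104) = (2632 + (3*(-⅓))*13)/(3844 - 3104) = (2632 - 1*13)/740 = (2632 - 13)*(1/740) = 2619*(1/740) = 2619/740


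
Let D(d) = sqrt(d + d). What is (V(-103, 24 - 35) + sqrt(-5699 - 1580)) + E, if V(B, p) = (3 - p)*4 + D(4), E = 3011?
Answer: 3067 + 2*sqrt(2) + I*sqrt(7279) ≈ 3069.8 + 85.317*I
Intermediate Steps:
D(d) = sqrt(2)*sqrt(d) (D(d) = sqrt(2*d) = sqrt(2)*sqrt(d))
V(B, p) = 12 - 4*p + 2*sqrt(2) (V(B, p) = (3 - p)*4 + sqrt(2)*sqrt(4) = (12 - 4*p) + sqrt(2)*2 = (12 - 4*p) + 2*sqrt(2) = 12 - 4*p + 2*sqrt(2))
(V(-103, 24 - 35) + sqrt(-5699 - 1580)) + E = ((12 - 4*(24 - 35) + 2*sqrt(2)) + sqrt(-5699 - 1580)) + 3011 = ((12 - 4*(-11) + 2*sqrt(2)) + sqrt(-7279)) + 3011 = ((12 + 44 + 2*sqrt(2)) + I*sqrt(7279)) + 3011 = ((56 + 2*sqrt(2)) + I*sqrt(7279)) + 3011 = (56 + 2*sqrt(2) + I*sqrt(7279)) + 3011 = 3067 + 2*sqrt(2) + I*sqrt(7279)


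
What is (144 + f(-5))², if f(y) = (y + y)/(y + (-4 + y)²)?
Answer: 29888089/1444 ≈ 20698.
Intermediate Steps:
f(y) = 2*y/(y + (-4 + y)²) (f(y) = (2*y)/(y + (-4 + y)²) = 2*y/(y + (-4 + y)²))
(144 + f(-5))² = (144 + 2*(-5)/(-5 + (-4 - 5)²))² = (144 + 2*(-5)/(-5 + (-9)²))² = (144 + 2*(-5)/(-5 + 81))² = (144 + 2*(-5)/76)² = (144 + 2*(-5)*(1/76))² = (144 - 5/38)² = (5467/38)² = 29888089/1444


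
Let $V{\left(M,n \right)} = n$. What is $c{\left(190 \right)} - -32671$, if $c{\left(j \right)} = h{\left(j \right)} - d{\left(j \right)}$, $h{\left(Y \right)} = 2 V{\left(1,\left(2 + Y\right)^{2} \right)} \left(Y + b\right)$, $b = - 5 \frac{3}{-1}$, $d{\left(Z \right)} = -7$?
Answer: $15146918$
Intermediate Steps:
$b = 15$ ($b = - 5 \cdot 3 \left(-1\right) = \left(-5\right) \left(-3\right) = 15$)
$h{\left(Y \right)} = 2 \left(2 + Y\right)^{2} \left(15 + Y\right)$ ($h{\left(Y \right)} = 2 \left(2 + Y\right)^{2} \left(Y + 15\right) = 2 \left(2 + Y\right)^{2} \left(15 + Y\right)$)
$c{\left(j \right)} = 7 + 2 \left(2 + j\right)^{2} \left(15 + j\right)$ ($c{\left(j \right)} = 2 \left(2 + j\right)^{2} \left(15 + j\right) - -7 = 2 \left(2 + j\right)^{2} \left(15 + j\right) + 7 = 7 + 2 \left(2 + j\right)^{2} \left(15 + j\right)$)
$c{\left(190 \right)} - -32671 = \left(7 + 2 \left(2 + 190\right)^{2} \left(15 + 190\right)\right) - -32671 = \left(7 + 2 \cdot 192^{2} \cdot 205\right) + 32671 = \left(7 + 2 \cdot 36864 \cdot 205\right) + 32671 = \left(7 + 15114240\right) + 32671 = 15114247 + 32671 = 15146918$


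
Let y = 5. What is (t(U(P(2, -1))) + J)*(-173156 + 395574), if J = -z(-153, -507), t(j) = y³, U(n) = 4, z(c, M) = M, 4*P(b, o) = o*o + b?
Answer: 140568176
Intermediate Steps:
P(b, o) = b/4 + o²/4 (P(b, o) = (o*o + b)/4 = (o² + b)/4 = (b + o²)/4 = b/4 + o²/4)
t(j) = 125 (t(j) = 5³ = 125)
J = 507 (J = -1*(-507) = 507)
(t(U(P(2, -1))) + J)*(-173156 + 395574) = (125 + 507)*(-173156 + 395574) = 632*222418 = 140568176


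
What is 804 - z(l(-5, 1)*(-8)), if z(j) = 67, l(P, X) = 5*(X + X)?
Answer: 737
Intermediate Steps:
l(P, X) = 10*X (l(P, X) = 5*(2*X) = 10*X)
804 - z(l(-5, 1)*(-8)) = 804 - 1*67 = 804 - 67 = 737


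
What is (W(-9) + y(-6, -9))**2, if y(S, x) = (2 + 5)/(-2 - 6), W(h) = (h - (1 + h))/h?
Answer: 3025/5184 ≈ 0.58353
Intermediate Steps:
W(h) = -1/h (W(h) = (h + (-1 - h))/h = -1/h)
y(S, x) = -7/8 (y(S, x) = 7/(-8) = 7*(-1/8) = -7/8)
(W(-9) + y(-6, -9))**2 = (-1/(-9) - 7/8)**2 = (-1*(-1/9) - 7/8)**2 = (1/9 - 7/8)**2 = (-55/72)**2 = 3025/5184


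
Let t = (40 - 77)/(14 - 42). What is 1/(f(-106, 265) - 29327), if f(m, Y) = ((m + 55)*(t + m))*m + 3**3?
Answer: -14/8332693 ≈ -1.6801e-6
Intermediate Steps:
t = 37/28 (t = -37/(-28) = -37*(-1/28) = 37/28 ≈ 1.3214)
f(m, Y) = 27 + m*(55 + m)*(37/28 + m) (f(m, Y) = ((m + 55)*(37/28 + m))*m + 3**3 = ((55 + m)*(37/28 + m))*m + 27 = m*(55 + m)*(37/28 + m) + 27 = 27 + m*(55 + m)*(37/28 + m))
1/(f(-106, 265) - 29327) = 1/((27 + (-106)**3 + (1577/28)*(-106)**2 + (2035/28)*(-106)) - 29327) = 1/((27 - 1191016 + (1577/28)*11236 - 107855/14) - 29327) = 1/((27 - 1191016 + 4429793/7 - 107855/14) - 29327) = 1/(-7922115/14 - 29327) = 1/(-8332693/14) = -14/8332693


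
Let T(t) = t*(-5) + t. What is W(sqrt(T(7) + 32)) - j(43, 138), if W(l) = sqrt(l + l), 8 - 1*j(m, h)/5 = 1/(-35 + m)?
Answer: -299/8 ≈ -37.375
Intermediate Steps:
T(t) = -4*t (T(t) = -5*t + t = -4*t)
j(m, h) = 40 - 5/(-35 + m)
W(l) = sqrt(2)*sqrt(l) (W(l) = sqrt(2*l) = sqrt(2)*sqrt(l))
W(sqrt(T(7) + 32)) - j(43, 138) = sqrt(2)*sqrt(sqrt(-4*7 + 32)) - 5*(-281 + 8*43)/(-35 + 43) = sqrt(2)*sqrt(sqrt(-28 + 32)) - 5*(-281 + 344)/8 = sqrt(2)*sqrt(sqrt(4)) - 5*63/8 = sqrt(2)*sqrt(2) - 1*315/8 = 2 - 315/8 = -299/8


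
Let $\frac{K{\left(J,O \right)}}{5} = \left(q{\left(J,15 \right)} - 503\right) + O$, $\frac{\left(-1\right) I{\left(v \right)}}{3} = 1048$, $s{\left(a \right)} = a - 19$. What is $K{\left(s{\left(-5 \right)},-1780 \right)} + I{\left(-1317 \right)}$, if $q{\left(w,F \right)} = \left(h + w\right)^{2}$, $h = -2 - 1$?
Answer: $-10914$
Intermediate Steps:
$s{\left(a \right)} = -19 + a$
$I{\left(v \right)} = -3144$ ($I{\left(v \right)} = \left(-3\right) 1048 = -3144$)
$h = -3$ ($h = -2 - 1 = -3$)
$q{\left(w,F \right)} = \left(-3 + w\right)^{2}$
$K{\left(J,O \right)} = -2515 + 5 O + 5 \left(-3 + J\right)^{2}$ ($K{\left(J,O \right)} = 5 \left(\left(\left(-3 + J\right)^{2} - 503\right) + O\right) = 5 \left(\left(-503 + \left(-3 + J\right)^{2}\right) + O\right) = 5 \left(-503 + O + \left(-3 + J\right)^{2}\right) = -2515 + 5 O + 5 \left(-3 + J\right)^{2}$)
$K{\left(s{\left(-5 \right)},-1780 \right)} + I{\left(-1317 \right)} = \left(-2515 + 5 \left(-1780\right) + 5 \left(-3 - 24\right)^{2}\right) - 3144 = \left(-2515 - 8900 + 5 \left(-3 - 24\right)^{2}\right) - 3144 = \left(-2515 - 8900 + 5 \left(-27\right)^{2}\right) - 3144 = \left(-2515 - 8900 + 5 \cdot 729\right) - 3144 = \left(-2515 - 8900 + 3645\right) - 3144 = -7770 - 3144 = -10914$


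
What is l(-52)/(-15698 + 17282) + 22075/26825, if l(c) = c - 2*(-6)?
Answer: 169469/212454 ≈ 0.79767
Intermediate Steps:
l(c) = 12 + c (l(c) = c + 12 = 12 + c)
l(-52)/(-15698 + 17282) + 22075/26825 = (12 - 52)/(-15698 + 17282) + 22075/26825 = -40/1584 + 22075*(1/26825) = -40*1/1584 + 883/1073 = -5/198 + 883/1073 = 169469/212454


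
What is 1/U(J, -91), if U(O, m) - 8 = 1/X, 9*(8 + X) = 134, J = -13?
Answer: 62/505 ≈ 0.12277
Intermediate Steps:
X = 62/9 (X = -8 + (⅑)*134 = -8 + 134/9 = 62/9 ≈ 6.8889)
U(O, m) = 505/62 (U(O, m) = 8 + 1/(62/9) = 8 + 9/62 = 505/62)
1/U(J, -91) = 1/(505/62) = 62/505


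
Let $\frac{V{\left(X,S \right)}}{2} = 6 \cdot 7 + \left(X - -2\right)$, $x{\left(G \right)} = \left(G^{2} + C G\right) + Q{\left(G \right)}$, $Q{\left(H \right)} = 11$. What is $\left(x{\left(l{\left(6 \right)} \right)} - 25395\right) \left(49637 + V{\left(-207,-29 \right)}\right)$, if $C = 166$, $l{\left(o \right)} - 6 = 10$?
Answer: $-1108116792$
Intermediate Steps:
$l{\left(o \right)} = 16$ ($l{\left(o \right)} = 6 + 10 = 16$)
$x{\left(G \right)} = 11 + G^{2} + 166 G$ ($x{\left(G \right)} = \left(G^{2} + 166 G\right) + 11 = 11 + G^{2} + 166 G$)
$V{\left(X,S \right)} = 88 + 2 X$ ($V{\left(X,S \right)} = 2 \left(6 \cdot 7 + \left(X - -2\right)\right) = 2 \left(42 + \left(X + 2\right)\right) = 2 \left(42 + \left(2 + X\right)\right) = 2 \left(44 + X\right) = 88 + 2 X$)
$\left(x{\left(l{\left(6 \right)} \right)} - 25395\right) \left(49637 + V{\left(-207,-29 \right)}\right) = \left(\left(11 + 16^{2} + 166 \cdot 16\right) - 25395\right) \left(49637 + \left(88 + 2 \left(-207\right)\right)\right) = \left(\left(11 + 256 + 2656\right) - 25395\right) \left(49637 + \left(88 - 414\right)\right) = \left(2923 - 25395\right) \left(49637 - 326\right) = \left(-22472\right) 49311 = -1108116792$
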